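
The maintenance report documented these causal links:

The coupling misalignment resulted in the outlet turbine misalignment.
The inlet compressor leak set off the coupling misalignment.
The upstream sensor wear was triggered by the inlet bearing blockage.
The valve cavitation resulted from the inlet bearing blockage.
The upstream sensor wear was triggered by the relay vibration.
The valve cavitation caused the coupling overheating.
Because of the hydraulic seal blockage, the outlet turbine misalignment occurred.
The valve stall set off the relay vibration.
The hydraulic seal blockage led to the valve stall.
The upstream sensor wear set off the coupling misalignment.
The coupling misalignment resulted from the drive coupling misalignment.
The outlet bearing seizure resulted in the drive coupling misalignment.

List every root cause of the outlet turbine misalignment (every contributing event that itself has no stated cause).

the hydraulic seal blockage, the inlet bearing blockage, the inlet compressor leak, the outlet bearing seizure

Tracing upstream from the outlet turbine misalignment: the outlet turbine misalignment ← the coupling misalignment ← the inlet compressor leak.
A separate upstream branch: the outlet turbine misalignment ← the coupling misalignment ← the upstream sensor wear ← the inlet bearing blockage.
A separate upstream branch: the outlet turbine misalignment ← the hydraulic seal blockage.
A separate upstream branch: the outlet turbine misalignment ← the coupling misalignment ← the drive coupling misalignment ← the outlet bearing seizure.
Each of those chain origins has no stated cause.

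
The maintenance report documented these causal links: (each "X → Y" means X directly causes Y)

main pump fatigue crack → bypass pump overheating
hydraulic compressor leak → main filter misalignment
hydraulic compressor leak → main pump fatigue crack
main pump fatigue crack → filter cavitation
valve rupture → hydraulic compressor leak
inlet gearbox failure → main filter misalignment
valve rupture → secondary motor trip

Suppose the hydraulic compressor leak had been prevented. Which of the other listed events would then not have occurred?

Downstream of the hydraulic compressor leak: the main pump fatigue crack, the bypass pump overheating, the filter cavitation, the main filter misalignment.
Of those, still caused via another path: the main filter misalignment.
The remainder have no surviving cause.

the bypass pump overheating, the filter cavitation, the main pump fatigue crack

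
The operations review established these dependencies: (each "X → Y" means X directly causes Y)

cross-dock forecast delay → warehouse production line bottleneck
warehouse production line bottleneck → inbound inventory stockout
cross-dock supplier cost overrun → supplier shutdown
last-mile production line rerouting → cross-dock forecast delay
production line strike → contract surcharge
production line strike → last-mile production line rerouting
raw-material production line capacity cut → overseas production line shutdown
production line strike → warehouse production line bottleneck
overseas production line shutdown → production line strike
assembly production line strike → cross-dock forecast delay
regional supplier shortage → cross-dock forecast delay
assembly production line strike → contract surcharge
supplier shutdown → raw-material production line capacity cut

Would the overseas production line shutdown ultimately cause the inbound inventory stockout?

Yes

There is a causal chain: the overseas production line shutdown → the production line strike → the warehouse production line bottleneck → the inbound inventory stockout.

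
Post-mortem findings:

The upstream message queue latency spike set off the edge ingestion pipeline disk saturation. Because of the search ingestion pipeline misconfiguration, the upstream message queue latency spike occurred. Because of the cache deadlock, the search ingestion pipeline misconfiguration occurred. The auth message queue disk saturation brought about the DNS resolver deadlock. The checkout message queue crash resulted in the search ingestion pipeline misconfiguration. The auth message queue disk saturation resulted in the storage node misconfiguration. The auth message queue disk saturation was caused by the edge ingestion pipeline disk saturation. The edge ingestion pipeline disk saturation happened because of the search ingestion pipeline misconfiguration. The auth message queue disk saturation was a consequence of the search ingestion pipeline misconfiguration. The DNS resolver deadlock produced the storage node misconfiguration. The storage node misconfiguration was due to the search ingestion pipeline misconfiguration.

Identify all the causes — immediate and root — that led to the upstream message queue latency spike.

Immediate cause of the upstream message queue latency spike: the search ingestion pipeline misconfiguration.
Further upstream: the cache deadlock, the checkout message queue crash.

the cache deadlock, the checkout message queue crash, the search ingestion pipeline misconfiguration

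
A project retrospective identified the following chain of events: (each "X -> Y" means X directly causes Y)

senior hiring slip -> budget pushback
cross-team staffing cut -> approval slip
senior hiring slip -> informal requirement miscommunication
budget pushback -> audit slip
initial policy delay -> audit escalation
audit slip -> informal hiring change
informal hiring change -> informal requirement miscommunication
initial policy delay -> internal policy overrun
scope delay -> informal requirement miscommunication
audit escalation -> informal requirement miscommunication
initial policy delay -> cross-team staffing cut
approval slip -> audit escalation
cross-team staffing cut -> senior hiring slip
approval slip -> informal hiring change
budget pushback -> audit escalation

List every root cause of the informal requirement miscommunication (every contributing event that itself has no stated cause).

the initial policy delay, the scope delay

Tracing upstream from the informal requirement miscommunication: the informal requirement miscommunication ← the audit escalation ← the initial policy delay.
A separate upstream branch: the informal requirement miscommunication ← the scope delay.
Each of those chain origins has no stated cause.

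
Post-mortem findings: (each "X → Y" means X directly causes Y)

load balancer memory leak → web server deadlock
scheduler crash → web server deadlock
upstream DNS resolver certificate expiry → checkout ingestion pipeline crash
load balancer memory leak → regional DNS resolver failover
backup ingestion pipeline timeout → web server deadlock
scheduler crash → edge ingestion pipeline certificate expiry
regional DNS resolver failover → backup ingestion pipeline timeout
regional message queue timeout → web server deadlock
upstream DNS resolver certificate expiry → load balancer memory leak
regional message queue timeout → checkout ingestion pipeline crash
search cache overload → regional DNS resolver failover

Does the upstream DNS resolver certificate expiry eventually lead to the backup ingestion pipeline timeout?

Yes

There is a causal chain: the upstream DNS resolver certificate expiry → the load balancer memory leak → the regional DNS resolver failover → the backup ingestion pipeline timeout.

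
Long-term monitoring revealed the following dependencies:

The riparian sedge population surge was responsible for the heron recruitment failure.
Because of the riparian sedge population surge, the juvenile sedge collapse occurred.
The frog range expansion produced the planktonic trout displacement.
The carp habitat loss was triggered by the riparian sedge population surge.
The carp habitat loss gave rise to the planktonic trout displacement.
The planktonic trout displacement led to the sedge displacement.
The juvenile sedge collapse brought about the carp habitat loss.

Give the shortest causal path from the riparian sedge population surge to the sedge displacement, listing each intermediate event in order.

the riparian sedge population surge → the carp habitat loss
the carp habitat loss → the planktonic trout displacement
the planktonic trout displacement → the sedge displacement
Length: 3 steps.

the riparian sedge population surge → the carp habitat loss → the planktonic trout displacement → the sedge displacement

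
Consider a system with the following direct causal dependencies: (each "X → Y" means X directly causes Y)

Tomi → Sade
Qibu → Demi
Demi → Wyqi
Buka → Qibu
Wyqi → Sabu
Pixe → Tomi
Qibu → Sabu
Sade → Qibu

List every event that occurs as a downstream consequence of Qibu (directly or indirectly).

Demi, Sabu, Wyqi

Direct effects: Demi, Sabu.
2 steps out: Wyqi.
Not reachable from it: Pixe, Tomi, Sade, Buka.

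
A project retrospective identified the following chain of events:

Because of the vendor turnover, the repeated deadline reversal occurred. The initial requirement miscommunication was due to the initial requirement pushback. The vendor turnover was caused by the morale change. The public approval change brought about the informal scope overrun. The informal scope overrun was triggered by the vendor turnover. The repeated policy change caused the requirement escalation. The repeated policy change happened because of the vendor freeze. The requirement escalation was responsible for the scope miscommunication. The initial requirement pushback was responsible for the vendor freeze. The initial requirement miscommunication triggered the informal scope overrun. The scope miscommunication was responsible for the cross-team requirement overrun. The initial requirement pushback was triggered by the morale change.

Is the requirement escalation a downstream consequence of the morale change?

Yes

There is a causal chain: the morale change → the initial requirement pushback → the vendor freeze → the repeated policy change → the requirement escalation.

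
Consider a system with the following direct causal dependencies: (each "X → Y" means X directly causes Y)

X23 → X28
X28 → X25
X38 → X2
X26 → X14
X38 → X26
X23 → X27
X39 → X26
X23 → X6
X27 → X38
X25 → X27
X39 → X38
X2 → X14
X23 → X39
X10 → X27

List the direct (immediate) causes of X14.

Upstream contributors include X23, X28, X39, X25, X27, X38, X10, but only X2, X26 feed directly into X14.

X2, X26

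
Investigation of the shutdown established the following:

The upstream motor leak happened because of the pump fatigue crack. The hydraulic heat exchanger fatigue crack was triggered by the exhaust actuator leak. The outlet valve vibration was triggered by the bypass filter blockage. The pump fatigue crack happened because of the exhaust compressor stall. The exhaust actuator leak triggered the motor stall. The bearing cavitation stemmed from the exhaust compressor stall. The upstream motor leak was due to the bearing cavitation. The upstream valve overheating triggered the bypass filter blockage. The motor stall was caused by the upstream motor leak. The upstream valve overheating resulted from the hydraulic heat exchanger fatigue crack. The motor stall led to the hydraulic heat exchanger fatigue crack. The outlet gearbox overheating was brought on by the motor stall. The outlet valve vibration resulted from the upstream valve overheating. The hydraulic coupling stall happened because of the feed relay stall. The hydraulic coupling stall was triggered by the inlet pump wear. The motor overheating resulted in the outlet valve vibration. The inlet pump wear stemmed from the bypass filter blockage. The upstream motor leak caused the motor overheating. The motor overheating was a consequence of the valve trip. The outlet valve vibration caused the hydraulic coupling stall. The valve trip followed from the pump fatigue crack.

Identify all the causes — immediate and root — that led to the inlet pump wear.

the bearing cavitation, the bypass filter blockage, the exhaust actuator leak, the exhaust compressor stall, the hydraulic heat exchanger fatigue crack, the motor stall, the pump fatigue crack, the upstream motor leak, the upstream valve overheating

Immediate cause of the inlet pump wear: the bypass filter blockage.
Further upstream: the exhaust compressor stall, the pump fatigue crack, the exhaust actuator leak, the bearing cavitation, the upstream motor leak, the motor stall, the hydraulic heat exchanger fatigue crack, the upstream valve overheating.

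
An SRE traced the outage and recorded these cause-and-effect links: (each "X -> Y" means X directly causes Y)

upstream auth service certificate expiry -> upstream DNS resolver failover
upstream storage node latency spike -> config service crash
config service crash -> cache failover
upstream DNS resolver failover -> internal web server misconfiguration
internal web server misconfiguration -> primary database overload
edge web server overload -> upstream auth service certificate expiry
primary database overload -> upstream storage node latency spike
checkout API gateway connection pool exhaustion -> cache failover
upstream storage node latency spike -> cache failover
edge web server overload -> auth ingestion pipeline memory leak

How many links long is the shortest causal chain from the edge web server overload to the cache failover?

6

Shortest chain: the edge web server overload → the upstream auth service certificate expiry → the upstream DNS resolver failover → the internal web server misconfiguration → the primary database overload → the upstream storage node latency spike → the cache failover.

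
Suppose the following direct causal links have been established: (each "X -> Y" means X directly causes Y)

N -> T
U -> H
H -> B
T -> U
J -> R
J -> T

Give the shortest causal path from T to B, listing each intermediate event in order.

T → U → H → B

T → U
U → H
H → B
Length: 3 steps.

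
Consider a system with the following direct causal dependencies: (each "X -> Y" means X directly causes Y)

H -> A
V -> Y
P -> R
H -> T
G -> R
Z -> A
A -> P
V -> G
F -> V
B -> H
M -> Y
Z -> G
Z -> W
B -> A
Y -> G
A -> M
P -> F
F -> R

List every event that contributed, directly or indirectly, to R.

Immediate causes of R: P, F, G.
Further upstream: Z, B, H, A, V, M, Y.

A, B, F, G, H, M, P, V, Y, Z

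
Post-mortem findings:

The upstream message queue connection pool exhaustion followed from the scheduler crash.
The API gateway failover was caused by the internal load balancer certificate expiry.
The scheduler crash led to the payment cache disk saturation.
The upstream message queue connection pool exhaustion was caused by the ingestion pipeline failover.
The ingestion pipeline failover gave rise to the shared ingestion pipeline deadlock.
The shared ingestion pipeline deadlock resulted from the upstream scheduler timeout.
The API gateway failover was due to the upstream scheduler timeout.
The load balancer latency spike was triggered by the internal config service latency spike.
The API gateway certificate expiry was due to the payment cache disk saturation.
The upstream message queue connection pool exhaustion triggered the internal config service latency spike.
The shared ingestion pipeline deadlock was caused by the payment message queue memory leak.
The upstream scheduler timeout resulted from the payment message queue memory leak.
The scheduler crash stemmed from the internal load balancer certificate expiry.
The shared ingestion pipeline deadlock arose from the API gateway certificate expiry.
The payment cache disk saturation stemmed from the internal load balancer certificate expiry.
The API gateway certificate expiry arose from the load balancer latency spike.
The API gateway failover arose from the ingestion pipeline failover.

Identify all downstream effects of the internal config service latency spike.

the API gateway certificate expiry, the load balancer latency spike, the shared ingestion pipeline deadlock

Direct effects: the load balancer latency spike.
2 steps out: the API gateway certificate expiry.
3 steps out: the shared ingestion pipeline deadlock.
Not reachable from it: the payment message queue memory leak, the internal load balancer certificate expiry, the scheduler crash, the ingestion pipeline failover, the upstream message queue connection pool exhaustion, the upstream scheduler timeout, the payment cache disk saturation, the API gateway failover.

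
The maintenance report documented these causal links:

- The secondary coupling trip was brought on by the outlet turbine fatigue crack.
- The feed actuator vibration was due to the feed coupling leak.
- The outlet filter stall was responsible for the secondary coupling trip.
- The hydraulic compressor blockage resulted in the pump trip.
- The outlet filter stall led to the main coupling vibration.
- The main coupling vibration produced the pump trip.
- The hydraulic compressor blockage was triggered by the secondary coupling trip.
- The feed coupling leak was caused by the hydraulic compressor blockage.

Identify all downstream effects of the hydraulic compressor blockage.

Direct effects: the feed coupling leak, the pump trip.
2 steps out: the feed actuator vibration.
Not reachable from it: the outlet filter stall, the secondary coupling trip, the main coupling vibration, the outlet turbine fatigue crack.

the feed actuator vibration, the feed coupling leak, the pump trip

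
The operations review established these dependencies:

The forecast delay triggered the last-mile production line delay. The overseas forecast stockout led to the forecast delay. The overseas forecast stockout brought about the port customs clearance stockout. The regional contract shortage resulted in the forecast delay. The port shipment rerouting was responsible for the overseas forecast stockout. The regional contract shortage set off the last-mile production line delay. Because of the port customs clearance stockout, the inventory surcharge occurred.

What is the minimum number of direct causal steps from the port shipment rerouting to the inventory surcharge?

Shortest chain: the port shipment rerouting → the overseas forecast stockout → the port customs clearance stockout → the inventory surcharge.

3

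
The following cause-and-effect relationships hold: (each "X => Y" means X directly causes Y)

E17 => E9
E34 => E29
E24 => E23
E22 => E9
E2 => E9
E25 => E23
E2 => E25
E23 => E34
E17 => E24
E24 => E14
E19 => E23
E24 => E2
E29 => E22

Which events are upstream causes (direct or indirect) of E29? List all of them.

Immediate cause of E29: E34.
Further upstream: E17, E24, E2, E25, E23, E19.

E17, E19, E2, E23, E24, E25, E34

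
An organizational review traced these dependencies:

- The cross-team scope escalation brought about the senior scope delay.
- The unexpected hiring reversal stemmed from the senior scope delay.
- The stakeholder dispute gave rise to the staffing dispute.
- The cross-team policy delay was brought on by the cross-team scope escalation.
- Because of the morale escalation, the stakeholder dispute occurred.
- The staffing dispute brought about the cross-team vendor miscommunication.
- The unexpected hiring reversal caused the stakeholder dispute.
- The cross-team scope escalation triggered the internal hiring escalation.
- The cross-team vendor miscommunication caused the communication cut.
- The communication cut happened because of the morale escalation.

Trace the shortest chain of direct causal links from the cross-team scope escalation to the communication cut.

the cross-team scope escalation → the senior scope delay
the senior scope delay → the unexpected hiring reversal
the unexpected hiring reversal → the stakeholder dispute
the stakeholder dispute → the staffing dispute
the staffing dispute → the cross-team vendor miscommunication
the cross-team vendor miscommunication → the communication cut
Length: 6 steps.

the cross-team scope escalation → the senior scope delay → the unexpected hiring reversal → the stakeholder dispute → the staffing dispute → the cross-team vendor miscommunication → the communication cut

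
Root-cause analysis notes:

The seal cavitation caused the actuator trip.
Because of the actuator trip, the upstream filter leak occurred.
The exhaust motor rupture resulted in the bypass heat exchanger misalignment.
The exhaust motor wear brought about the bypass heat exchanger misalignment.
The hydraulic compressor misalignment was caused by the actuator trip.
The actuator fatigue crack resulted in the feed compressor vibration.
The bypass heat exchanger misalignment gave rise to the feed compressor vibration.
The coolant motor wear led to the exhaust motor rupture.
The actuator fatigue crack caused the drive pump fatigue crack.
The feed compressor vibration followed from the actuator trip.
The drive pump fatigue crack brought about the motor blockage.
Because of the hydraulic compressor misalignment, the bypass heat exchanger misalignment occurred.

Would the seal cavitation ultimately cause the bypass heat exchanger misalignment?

Yes

There is a causal chain: the seal cavitation → the actuator trip → the hydraulic compressor misalignment → the bypass heat exchanger misalignment.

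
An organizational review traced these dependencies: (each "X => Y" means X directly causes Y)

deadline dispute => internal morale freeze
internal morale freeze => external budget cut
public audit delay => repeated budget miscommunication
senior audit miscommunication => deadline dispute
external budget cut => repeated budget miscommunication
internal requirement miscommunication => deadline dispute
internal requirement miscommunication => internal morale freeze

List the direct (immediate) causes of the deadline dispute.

the internal requirement miscommunication, the senior audit miscommunication

the internal requirement miscommunication, the senior audit miscommunication → the deadline dispute with nothing further upstream stated.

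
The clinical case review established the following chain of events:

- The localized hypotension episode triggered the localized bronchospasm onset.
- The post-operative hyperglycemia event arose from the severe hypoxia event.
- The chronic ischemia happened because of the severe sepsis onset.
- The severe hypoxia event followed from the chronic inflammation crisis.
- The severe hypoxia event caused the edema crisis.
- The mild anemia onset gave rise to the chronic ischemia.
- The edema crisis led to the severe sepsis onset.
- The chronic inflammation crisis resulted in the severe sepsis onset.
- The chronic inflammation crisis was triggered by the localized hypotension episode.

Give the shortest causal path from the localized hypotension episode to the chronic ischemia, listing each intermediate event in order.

the localized hypotension episode → the chronic inflammation crisis → the severe sepsis onset → the chronic ischemia

the localized hypotension episode → the chronic inflammation crisis
the chronic inflammation crisis → the severe sepsis onset
the severe sepsis onset → the chronic ischemia
Length: 3 steps.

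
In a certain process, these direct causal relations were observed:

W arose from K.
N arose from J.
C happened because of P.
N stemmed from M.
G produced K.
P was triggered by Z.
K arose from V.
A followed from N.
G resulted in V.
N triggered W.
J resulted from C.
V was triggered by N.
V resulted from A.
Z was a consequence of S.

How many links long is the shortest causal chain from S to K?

Shortest chain: S → Z → P → C → J → N → V → K.

7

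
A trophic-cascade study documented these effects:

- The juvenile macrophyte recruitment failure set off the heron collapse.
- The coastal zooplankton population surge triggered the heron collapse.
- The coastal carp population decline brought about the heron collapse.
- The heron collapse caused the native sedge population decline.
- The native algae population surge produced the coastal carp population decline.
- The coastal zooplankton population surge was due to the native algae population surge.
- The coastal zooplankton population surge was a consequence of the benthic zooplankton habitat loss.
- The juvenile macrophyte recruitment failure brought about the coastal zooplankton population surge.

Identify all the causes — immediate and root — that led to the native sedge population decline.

the benthic zooplankton habitat loss, the coastal carp population decline, the coastal zooplankton population surge, the heron collapse, the juvenile macrophyte recruitment failure, the native algae population surge

Immediate cause of the native sedge population decline: the heron collapse.
Further upstream: the native algae population surge, the benthic zooplankton habitat loss, the juvenile macrophyte recruitment failure, the coastal carp population decline, the coastal zooplankton population surge.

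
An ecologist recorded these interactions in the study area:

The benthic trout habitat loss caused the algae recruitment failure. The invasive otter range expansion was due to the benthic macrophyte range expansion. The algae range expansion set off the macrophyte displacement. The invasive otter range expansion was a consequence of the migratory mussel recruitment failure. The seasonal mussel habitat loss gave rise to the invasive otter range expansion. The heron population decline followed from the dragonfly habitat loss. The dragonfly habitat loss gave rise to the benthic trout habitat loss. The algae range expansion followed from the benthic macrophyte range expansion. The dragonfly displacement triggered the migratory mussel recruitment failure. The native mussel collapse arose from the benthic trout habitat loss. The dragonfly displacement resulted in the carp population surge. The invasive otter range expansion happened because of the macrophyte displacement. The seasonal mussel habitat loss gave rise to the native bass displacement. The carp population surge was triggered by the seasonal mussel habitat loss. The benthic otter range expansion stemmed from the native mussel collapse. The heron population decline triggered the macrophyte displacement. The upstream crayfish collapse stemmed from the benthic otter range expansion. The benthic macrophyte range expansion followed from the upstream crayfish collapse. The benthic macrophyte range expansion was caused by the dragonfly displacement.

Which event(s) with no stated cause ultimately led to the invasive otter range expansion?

Tracing upstream from the invasive otter range expansion: the invasive otter range expansion ← the seasonal mussel habitat loss.
A separate upstream branch: the invasive otter range expansion ← the macrophyte displacement ← the heron population decline ← the dragonfly habitat loss.
A separate upstream branch: the invasive otter range expansion ← the benthic macrophyte range expansion ← the dragonfly displacement.
Each of those chain origins has no stated cause.

the dragonfly displacement, the dragonfly habitat loss, the seasonal mussel habitat loss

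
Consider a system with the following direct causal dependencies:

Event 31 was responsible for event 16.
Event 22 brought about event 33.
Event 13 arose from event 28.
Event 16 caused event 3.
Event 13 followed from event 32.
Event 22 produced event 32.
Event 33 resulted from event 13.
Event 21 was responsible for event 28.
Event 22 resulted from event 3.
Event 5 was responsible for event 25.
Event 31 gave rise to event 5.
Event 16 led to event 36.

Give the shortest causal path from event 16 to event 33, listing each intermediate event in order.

event 16 → event 3
event 3 → event 22
event 22 → event 33
Length: 3 steps.

event 16 → event 3 → event 22 → event 33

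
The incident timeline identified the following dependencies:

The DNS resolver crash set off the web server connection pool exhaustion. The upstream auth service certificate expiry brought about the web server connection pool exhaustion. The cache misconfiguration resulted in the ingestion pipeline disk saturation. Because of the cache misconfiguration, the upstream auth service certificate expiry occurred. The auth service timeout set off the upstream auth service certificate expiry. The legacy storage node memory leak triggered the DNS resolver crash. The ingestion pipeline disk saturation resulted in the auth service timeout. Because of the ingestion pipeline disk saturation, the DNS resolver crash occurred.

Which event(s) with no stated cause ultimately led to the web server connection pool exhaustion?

Tracing upstream from the web server connection pool exhaustion: the web server connection pool exhaustion ← the upstream auth service certificate expiry ← the cache misconfiguration.
A separate upstream branch: the web server connection pool exhaustion ← the DNS resolver crash ← the legacy storage node memory leak.
Each of those chain origins has no stated cause.

the cache misconfiguration, the legacy storage node memory leak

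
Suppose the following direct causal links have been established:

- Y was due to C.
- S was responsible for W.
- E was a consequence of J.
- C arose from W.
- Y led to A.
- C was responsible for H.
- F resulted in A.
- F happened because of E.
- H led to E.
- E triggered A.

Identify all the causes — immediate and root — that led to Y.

Immediate cause of Y: C.
Further upstream: S, W.

C, S, W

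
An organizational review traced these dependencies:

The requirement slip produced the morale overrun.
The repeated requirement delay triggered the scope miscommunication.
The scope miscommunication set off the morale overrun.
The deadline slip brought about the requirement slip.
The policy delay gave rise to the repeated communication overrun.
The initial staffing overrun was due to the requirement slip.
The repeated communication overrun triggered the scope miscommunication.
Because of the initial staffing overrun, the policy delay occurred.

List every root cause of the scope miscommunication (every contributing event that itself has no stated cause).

the deadline slip, the repeated requirement delay

Tracing upstream from the scope miscommunication: the scope miscommunication ← the repeated requirement delay.
A separate upstream branch: the scope miscommunication ← the repeated communication overrun ← the policy delay ← the initial staffing overrun ← the requirement slip ← the deadline slip.
Each of those chain origins has no stated cause.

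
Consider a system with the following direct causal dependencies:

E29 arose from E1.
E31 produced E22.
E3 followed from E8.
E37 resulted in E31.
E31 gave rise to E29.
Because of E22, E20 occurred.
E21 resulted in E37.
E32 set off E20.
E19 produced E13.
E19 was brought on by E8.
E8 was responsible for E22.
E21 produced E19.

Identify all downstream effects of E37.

Direct effects: E31.
2 steps out: E29, E22.
3 steps out: E20.
Not reachable from it: E21, E1, E8, E19, E13, E32, E3.

E20, E22, E29, E31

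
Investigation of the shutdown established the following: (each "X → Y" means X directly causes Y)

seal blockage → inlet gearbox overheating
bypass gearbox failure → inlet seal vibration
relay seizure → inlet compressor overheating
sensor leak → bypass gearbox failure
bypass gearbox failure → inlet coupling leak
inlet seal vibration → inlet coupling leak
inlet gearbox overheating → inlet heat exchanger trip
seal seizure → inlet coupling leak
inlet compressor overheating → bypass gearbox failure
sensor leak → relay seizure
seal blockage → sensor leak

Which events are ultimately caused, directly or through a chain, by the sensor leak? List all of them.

Direct effects: the relay seizure, the bypass gearbox failure.
2 steps out: the inlet compressor overheating, the inlet seal vibration, the inlet coupling leak.
Not reachable from it: the seal blockage, the inlet gearbox overheating, the seal seizure, the inlet heat exchanger trip.

the bypass gearbox failure, the inlet compressor overheating, the inlet coupling leak, the inlet seal vibration, the relay seizure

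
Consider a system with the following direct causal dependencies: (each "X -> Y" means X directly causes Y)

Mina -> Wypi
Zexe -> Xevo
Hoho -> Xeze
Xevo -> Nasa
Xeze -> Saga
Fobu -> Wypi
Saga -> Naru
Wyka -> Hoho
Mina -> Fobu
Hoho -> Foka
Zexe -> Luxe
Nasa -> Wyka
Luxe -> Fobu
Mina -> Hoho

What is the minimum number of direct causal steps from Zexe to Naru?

Shortest chain: Zexe → Xevo → Nasa → Wyka → Hoho → Xeze → Saga → Naru.

7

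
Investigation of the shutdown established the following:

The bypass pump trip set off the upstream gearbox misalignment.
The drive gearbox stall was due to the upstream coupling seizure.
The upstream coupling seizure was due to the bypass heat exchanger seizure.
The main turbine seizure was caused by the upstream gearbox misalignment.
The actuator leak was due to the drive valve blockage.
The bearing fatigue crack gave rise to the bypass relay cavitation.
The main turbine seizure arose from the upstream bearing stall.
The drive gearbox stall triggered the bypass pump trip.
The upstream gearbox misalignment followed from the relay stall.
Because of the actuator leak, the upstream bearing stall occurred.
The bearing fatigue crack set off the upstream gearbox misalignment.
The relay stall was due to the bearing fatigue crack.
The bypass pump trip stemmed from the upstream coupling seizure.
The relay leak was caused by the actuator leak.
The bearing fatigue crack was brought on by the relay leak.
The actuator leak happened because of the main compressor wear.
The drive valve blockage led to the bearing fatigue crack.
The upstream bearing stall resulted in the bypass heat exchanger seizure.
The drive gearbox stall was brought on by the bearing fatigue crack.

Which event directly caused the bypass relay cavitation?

Upstream contributors include the drive valve blockage, the actuator leak, the relay leak, the main compressor wear, but only the bearing fatigue crack feeds directly into the bypass relay cavitation.

the bearing fatigue crack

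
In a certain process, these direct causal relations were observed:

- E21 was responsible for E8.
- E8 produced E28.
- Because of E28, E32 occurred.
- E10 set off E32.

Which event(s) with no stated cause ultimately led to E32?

E10, E21

Tracing upstream from E32: E32 ← E28 ← E8 ← E21.
A separate upstream branch: E32 ← E10.
Each of those chain origins has no stated cause.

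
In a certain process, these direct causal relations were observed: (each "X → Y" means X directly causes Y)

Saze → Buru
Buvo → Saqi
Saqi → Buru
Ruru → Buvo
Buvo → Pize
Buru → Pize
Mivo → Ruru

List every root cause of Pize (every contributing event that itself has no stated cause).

Mivo, Saze

Tracing upstream from Pize: Pize ← Buvo ← Ruru ← Mivo.
A separate upstream branch: Pize ← Buru ← Saze.
Each of those chain origins has no stated cause.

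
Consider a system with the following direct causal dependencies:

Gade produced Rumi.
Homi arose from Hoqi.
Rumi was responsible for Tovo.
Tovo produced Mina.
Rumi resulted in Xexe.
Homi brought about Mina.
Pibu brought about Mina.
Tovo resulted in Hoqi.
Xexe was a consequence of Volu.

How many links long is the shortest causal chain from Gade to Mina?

Shortest chain: Gade → Rumi → Tovo → Mina.

3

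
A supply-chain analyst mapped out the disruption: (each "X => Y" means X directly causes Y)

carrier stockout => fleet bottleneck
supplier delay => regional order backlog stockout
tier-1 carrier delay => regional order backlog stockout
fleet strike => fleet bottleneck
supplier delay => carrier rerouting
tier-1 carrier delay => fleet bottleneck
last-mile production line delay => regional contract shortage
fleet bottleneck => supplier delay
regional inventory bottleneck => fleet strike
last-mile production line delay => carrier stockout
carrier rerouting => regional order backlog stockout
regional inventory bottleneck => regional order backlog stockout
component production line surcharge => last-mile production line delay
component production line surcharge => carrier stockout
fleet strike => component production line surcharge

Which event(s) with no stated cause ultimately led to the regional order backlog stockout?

Tracing upstream from the regional order backlog stockout: the regional order backlog stockout ← the regional inventory bottleneck.
A separate upstream branch: the regional order backlog stockout ← the tier-1 carrier delay.
Each of those chain origins has no stated cause.

the regional inventory bottleneck, the tier-1 carrier delay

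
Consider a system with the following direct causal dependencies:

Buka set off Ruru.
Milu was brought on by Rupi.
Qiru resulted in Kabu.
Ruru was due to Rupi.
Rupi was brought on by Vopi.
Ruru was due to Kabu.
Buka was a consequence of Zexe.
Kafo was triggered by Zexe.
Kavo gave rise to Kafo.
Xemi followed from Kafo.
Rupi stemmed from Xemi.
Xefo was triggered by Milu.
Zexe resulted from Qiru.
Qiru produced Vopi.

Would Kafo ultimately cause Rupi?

There is a causal chain: Kafo → Xemi → Rupi.

Yes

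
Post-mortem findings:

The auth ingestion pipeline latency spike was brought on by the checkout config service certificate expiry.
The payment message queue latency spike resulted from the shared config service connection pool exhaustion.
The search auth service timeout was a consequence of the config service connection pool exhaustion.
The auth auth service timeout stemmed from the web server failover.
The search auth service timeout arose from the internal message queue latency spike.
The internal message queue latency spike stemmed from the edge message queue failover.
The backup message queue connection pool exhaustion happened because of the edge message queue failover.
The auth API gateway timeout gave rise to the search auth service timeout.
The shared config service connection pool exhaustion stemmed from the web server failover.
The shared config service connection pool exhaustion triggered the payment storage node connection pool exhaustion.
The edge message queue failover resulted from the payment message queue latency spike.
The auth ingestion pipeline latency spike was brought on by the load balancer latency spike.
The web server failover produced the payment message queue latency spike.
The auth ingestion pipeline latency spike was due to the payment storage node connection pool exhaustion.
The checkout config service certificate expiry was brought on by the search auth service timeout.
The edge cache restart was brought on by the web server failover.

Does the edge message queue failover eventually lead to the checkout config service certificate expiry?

Yes

There is a causal chain: the edge message queue failover → the internal message queue latency spike → the search auth service timeout → the checkout config service certificate expiry.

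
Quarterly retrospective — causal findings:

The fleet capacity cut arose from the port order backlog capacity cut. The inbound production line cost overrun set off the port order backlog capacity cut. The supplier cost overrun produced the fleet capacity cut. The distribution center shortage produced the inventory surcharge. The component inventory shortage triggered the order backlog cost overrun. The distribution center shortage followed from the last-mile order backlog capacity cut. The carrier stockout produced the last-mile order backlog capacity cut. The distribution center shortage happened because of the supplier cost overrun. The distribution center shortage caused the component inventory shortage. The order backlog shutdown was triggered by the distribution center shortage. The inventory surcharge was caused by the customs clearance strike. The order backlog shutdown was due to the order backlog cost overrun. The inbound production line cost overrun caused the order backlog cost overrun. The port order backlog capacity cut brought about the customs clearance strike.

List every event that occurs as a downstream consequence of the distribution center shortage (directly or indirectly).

Direct effects: the component inventory shortage, the inventory surcharge, the order backlog shutdown.
2 steps out: the order backlog cost overrun.
Not reachable from it: the supplier cost overrun, the carrier stockout, the last-mile order backlog capacity cut, the inbound production line cost overrun, the port order backlog capacity cut, the fleet capacity cut, the customs clearance strike.

the component inventory shortage, the inventory surcharge, the order backlog cost overrun, the order backlog shutdown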